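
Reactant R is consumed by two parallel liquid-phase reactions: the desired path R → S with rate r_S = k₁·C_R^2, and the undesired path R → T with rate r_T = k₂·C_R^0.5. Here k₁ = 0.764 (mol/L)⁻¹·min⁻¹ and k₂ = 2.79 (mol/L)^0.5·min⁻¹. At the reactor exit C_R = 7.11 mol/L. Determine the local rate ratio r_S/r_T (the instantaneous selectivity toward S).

5.19

S_{S/T} = r_S/r_T = (k₁·C_R^2)/(k₂·C_R^0.5) = (k₁/k₂)·C_R^1.5.
= (0.764×7.110^2) / (2.79×7.110^0.5) = 38.62/7.439 = 5.19.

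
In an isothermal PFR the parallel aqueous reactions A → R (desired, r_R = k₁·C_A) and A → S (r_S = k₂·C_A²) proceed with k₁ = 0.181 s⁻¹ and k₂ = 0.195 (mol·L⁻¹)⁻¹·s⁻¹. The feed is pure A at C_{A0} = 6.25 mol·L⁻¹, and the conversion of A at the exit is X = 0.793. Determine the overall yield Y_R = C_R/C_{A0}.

0.174

C_A = C_{A0}(1−X) = 1.294 mol·L⁻¹.
Along a PFR/batch, dC_R/dC_A = −r_R/(r_R+r_S) = −k₁/(k₁+k₂·C_A).
Integrating from C_{A0} to C_A: C_R = (0.181/0.195)·ln[(0.181+0.195·6.25)/(0.181+0.195·1.29)] = 0.9282·ln(1.400/0.4333) = 1.088 mol·L⁻¹.
Y_R = C_R/C_{A0} = 1.088/6.25 = 0.174.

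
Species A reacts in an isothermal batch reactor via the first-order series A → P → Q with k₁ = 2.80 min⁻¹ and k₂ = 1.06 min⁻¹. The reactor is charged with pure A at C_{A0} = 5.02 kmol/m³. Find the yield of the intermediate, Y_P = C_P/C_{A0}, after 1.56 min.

0.288

The intermediate concentration in a first-order A→B→C sequence is C_P = k₁C_{A0}(e^(−k₁t) − e^(−k₂t))/(k₂−k₁).
e^(−k₁t) = e^(−2.80×1.56) = e^(−4.368) = 0.01268; e^(−k₂t) = e^(−1.654) = 0.1914.
C_P = 2.80×5.02/(1.06−2.80) × (0.01268−0.1914) = (-8.078)×(-0.1787) = 1.443 kmol/m³.
Y_P = C_P/C_{A0} = 1.443/5.02 = 0.288.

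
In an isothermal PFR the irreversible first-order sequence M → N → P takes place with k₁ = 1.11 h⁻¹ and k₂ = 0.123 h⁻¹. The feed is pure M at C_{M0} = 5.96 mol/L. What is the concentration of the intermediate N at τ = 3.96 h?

4.04 mol/L

The intermediate concentration in a first-order A→B→C sequence is C_N = k₁C_{M0}(e^(−k₁τ) − e^(−k₂τ))/(k₂−k₁).
e^(−k₁τ) = e^(−1.11×3.96) = e^(−4.396) = 0.01233; e^(−k₂τ) = e^(−0.4871) = 0.6144.
C_N = 1.11×5.96/(0.123−1.11) × (0.01233−0.6144) = (-6.703)×(-0.6021) = 4.036 mol/L.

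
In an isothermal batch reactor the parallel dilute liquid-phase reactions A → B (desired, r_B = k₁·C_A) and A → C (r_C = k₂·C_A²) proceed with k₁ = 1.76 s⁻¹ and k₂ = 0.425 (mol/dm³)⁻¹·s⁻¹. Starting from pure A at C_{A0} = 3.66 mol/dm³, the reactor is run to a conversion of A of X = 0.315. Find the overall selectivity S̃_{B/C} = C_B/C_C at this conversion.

1.35

C_A = C_{A0}(1−X) = 2.507 mol/dm³.
Along a PFR/batch, dC_B/dC_A = −r_B/(r_B+r_C) = −k₁/(k₁+k₂·C_A).
Integrating from C_{A0} to C_A: C_B = (1.76/0.425)·ln[(1.76+0.425·3.66)/(1.76+0.425·2.51)] = 4.141·ln(3.316/2.826) = 0.6622 mol/dm³.
C_C = (C_{A0}−C_A)−C_B = 0.4907 mol/dm³; S̃_{B/C} = 0.6622/0.4907 = 1.35.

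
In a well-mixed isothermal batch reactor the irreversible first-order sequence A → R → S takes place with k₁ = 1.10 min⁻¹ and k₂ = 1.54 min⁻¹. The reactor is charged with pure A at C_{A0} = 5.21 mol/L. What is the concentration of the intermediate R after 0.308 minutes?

1.18 mol/L

The intermediate concentration in a first-order A→B→C sequence is C_R = k₁C_{A0}(e^(−k₁t) − e^(−k₂t))/(k₂−k₁).
e^(−k₁t) = e^(−1.10×0.308) = e^(−0.3388) = 0.7126; e^(−k₂t) = e^(−0.4743) = 0.6223.
C_R = 1.10×5.21/(1.54−1.10) × (0.7126−0.6223) = 13.03×0.09032 = 1.176 mol/L.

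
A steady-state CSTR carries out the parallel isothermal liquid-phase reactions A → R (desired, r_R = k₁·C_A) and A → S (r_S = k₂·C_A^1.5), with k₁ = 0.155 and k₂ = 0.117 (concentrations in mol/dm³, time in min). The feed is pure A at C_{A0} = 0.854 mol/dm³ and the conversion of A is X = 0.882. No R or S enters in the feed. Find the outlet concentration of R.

Exit C_A = C_{A0}(1−X) = 0.854×0.118 = 0.1008 mol/dm³.
Rates in a CSTR are evaluated at the outlet concentration: r_R = 0.155×0.1008 = 0.01562, r_S = 0.117×0.1008^1.5 = 0.003743.
Fraction of consumed A going to R: r_R/(r_R+r_S) = 0.8067.
C_R = 0.8067·C_{A0}·X = 0.8067×0.854×0.882 = 0.608 mol/dm³.

0.608 mol/dm³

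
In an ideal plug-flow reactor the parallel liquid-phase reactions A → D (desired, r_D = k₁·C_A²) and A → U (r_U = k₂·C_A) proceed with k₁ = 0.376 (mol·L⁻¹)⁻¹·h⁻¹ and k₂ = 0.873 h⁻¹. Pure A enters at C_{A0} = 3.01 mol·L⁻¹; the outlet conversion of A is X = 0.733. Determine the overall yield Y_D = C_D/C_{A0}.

C_A = C_{A0}(1−X) = 0.8037 mol·L⁻¹.
Along a PFR/batch, dC_U/dC_A = −r_U/(r_D+r_U) = −k₂/(k₂+k₁·C_A).
Integrating from C_{A0} to C_A: C_U = (0.873/0.376)·ln[(0.873+0.376·3.01)/(0.873+0.376·0.804)] = 2.322·ln(2.005/1.175) = 1.240 mol·L⁻¹.
Then C_D = (C_{A0}−C_A) − C_U = 2.206 − 1.240 = 0.9662 mol·L⁻¹.
Y_D = C_D/C_{A0} = 0.9662/3.01 = 0.321.

0.321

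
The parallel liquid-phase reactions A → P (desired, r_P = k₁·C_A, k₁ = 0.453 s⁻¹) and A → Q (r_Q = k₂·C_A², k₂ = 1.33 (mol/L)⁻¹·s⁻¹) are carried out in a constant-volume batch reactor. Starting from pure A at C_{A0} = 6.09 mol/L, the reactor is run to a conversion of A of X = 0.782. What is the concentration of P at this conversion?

C_A = C_{A0}(1−X) = 1.328 mol/L.
Along a PFR/batch, dC_P/dC_A = −r_P/(r_P+r_Q) = −k₁/(k₁+k₂·C_A).
Integrating from C_{A0} to C_A: C_P = (0.453/1.33)·ln[(0.453+1.33·6.09)/(0.453+1.33·1.33)] = 0.3406·ln(8.553/2.219) = 0.4596 mol/L.

0.460 mol/L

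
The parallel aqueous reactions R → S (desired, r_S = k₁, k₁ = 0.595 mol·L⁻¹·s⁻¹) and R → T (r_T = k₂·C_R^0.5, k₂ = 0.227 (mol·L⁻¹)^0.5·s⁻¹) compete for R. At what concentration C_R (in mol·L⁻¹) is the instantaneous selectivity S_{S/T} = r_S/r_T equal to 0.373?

S_{S/T} = (k₁/k₂)·C_R^-0.5 ⇒ C_R = (S·k₂/k₁)^(-2).
= (0.373×0.227/0.595)^(-2) = (0.1423)^(-2) = 49.4 mol·L⁻¹.

49.4 mol·L⁻¹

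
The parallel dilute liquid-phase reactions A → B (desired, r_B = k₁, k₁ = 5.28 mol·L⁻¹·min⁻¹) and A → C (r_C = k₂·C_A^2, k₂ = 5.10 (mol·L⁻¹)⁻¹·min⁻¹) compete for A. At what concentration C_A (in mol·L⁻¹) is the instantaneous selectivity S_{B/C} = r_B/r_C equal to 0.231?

2.12 mol·L⁻¹

S_{B/C} = (k₁/k₂)·C_A^-2 ⇒ C_A = (S·k₂/k₁)^(-0.5).
= (0.231×5.10/5.28)^(-0.5) = (0.2231)^(-0.5) = 2.12 mol·L⁻¹.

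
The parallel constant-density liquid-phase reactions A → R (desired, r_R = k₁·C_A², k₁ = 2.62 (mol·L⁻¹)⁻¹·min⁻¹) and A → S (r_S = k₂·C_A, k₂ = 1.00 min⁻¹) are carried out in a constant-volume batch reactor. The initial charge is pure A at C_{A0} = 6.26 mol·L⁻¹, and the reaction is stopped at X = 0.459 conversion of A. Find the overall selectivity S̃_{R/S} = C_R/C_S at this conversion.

C_A = C_{A0}(1−X) = 3.387 mol·L⁻¹.
Along a PFR/batch, dC_S/dC_A = −r_S/(r_R+r_S) = −k₂/(k₂+k₁·C_A).
Integrating from C_{A0} to C_A: C_S = (1.00/2.62)·ln[(1.00+2.62·6.26)/(1.00+2.62·3.39)] = 0.3817·ln(17.40/9.873) = 0.2163 mol·L⁻¹.
Then C_R = (C_{A0}−C_A) − C_S = 2.873 − 0.2163 = 2.657 mol·L⁻¹.
S̃_{R/S} = C_R/C_S = 2.657/0.2163 = 12.3.

12.3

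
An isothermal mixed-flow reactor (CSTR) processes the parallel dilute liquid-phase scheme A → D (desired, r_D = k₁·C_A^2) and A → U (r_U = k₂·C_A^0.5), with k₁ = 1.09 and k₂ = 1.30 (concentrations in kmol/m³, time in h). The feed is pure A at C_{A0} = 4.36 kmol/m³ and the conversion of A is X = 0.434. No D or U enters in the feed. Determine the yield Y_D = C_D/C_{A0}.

Exit C_A = C_{A0}(1−X) = 4.36×0.566 = 2.468 kmol/m³.
Rates in a CSTR are evaluated at the outlet concentration: r_D = 1.09×2.468^2 = 6.638, r_U = 1.30×2.468^0.5 = 2.042.
Fraction of consumed A going to D: r_D/(r_D+r_U) = 0.7647.
C_D = 0.7647·C_{A0}·X = 0.7647×4.36×0.434 = 1.45 kmol/m³; Y_D = C_D/C_{A0} = 0.332.

0.332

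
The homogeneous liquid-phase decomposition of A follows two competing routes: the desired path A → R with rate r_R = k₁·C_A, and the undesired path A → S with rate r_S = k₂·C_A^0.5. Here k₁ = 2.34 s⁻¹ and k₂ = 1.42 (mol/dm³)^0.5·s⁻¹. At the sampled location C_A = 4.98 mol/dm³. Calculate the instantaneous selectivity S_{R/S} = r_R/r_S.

S_{R/S} = r_R/r_S = (k₁·C_A)/(k₂·C_A^0.5) = (k₁/k₂)·C_A^0.5.
= (2.34×4.980) / (1.42×4.980^0.5) = 11.65/3.169 = 3.68.
Since the desired path is higher order in A, keeping C_A high (PFR or concentrated feed) favours R.

3.68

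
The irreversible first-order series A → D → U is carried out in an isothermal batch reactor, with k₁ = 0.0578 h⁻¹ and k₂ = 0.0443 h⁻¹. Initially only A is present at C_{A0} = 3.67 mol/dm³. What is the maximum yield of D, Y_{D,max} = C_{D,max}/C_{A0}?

0.418

Evaluating C_D at t_opt = ln(k₂/k₁)/(k₂−k₁) gives C_{D,max}/C_{A0} = (k₁/k₂)^[k₂/(k₂−k₁)].
= (0.0578/0.0443)^(0.0443/(0.0443−0.0578)) = (1.305)^(-3.281) = 0.4177.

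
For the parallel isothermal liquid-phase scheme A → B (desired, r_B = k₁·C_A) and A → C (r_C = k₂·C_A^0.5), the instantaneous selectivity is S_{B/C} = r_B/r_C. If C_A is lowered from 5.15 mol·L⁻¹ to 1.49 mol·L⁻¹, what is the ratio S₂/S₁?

S_{B/C} = (k₁/k₂)·C_A^0.5, so S₂/S₁ = (C_{A,2}/C_{A,1})^0.5.
= (1.49/5.15)^0.5 = (0.2893)^0.5 = 0.538.
Selectivity toward B falls as C_A falls — high-concentration operation is favoured.

0.538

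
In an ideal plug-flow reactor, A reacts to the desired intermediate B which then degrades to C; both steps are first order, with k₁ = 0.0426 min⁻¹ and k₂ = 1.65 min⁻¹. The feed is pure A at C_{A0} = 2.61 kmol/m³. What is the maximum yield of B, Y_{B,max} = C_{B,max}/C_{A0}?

Evaluating C_B at τ_opt = ln(k₂/k₁)/(k₂−k₁) gives C_{B,max}/C_{A0} = (k₁/k₂)^[k₂/(k₂−k₁)].
= (0.0426/1.65)^(1.65/(1.65−0.0426)) = (0.02582)^(1.027) = 0.02343.

0.0234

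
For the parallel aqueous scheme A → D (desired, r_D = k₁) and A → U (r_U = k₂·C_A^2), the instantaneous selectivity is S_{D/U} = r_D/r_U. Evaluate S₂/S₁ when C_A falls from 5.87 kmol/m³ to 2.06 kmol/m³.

8.12

S_{D/U} = (k₁/k₂)·C_A^-2, so S₂/S₁ = (C_{A,2}/C_{A,1})^-2.
= (2.06/5.87)^(-2) = (0.3509)^(-2) = 8.12.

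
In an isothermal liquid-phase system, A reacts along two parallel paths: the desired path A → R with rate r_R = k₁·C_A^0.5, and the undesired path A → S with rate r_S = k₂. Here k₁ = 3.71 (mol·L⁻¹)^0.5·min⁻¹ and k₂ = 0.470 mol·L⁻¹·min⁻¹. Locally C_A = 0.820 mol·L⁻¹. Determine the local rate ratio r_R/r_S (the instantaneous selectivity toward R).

7.15

S_{R/S} = r_R/r_S = (k₁·C_A^0.5)/(k₂) = (k₁/k₂)·C_A^0.5.
= (3.71×0.8200^0.5) / (0.470) = 3.360/0.4700 = 7.15.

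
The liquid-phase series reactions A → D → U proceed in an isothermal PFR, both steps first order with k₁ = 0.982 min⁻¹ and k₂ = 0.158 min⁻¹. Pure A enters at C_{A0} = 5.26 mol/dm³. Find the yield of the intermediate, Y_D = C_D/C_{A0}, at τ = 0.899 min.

The intermediate concentration in a first-order A→B→C sequence is C_D = k₁C_{A0}(e^(−k₁τ) − e^(−k₂τ))/(k₂−k₁).
e^(−k₁τ) = e^(−0.982×0.899) = e^(−0.8828) = 0.4136; e^(−k₂τ) = e^(−0.1420) = 0.8676.
C_D = 0.982×5.26/(0.158−0.982) × (0.4136−0.8676) = (-6.269)×(-0.4540) = 2.846 mol/dm³.
Y_D = C_D/C_{A0} = 2.846/5.26 = 0.541.

0.541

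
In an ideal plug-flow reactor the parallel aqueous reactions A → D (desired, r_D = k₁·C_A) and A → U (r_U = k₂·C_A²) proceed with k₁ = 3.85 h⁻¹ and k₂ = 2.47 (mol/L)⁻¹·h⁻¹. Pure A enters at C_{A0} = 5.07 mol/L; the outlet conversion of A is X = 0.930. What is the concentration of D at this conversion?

C_A = C_{A0}(1−X) = 0.3549 mol/L.
Along a PFR/batch, dC_D/dC_A = −r_D/(r_D+r_U) = −k₁/(k₁+k₂·C_A).
Integrating from C_{A0} to C_A: C_D = (3.85/2.47)·ln[(3.85+2.47·5.07)/(3.85+2.47·0.355)] = 1.559·ln(16.37/4.727) = 1.937 mol/L.

1.94 mol/L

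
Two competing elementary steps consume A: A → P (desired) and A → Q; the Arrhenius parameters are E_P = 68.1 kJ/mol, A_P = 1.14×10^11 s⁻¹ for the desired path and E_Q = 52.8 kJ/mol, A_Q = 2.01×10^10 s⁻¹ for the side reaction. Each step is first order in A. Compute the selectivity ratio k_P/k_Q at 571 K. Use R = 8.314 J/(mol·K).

0.226

Since both paths have the same order in A, the concentration cancels and S_{P/Q} = k_P/k_Q = (A_P/A_Q)·exp[(E_Q−E_P)/(RT)].
(E_Q−E_P)/(RT) = (52.8−68.1)×10³/(8.314×571) = -15300/4747 = -3.223.
k_P/k_Q = (1.14×10^11/2.01×10^10)·exp(-3.223) = 5.672 × 0.03984 = 0.226.
Since E_P > E_Q, raising the temperature improves selectivity toward P.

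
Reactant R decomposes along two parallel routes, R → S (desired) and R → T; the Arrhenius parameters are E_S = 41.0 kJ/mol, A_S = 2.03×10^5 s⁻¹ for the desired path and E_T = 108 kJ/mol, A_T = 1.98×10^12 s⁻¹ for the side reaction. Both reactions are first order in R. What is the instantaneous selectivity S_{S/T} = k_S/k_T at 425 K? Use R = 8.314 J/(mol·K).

17.6

k_S/k_T = (A_S/A_T)·exp[−(E_S−E_T)/(RT)] = (A_S/A_T)·exp[(E_T−E_S)/(RT)].
(E_T−E_S)/(RT) = (108−41.0)×10³/(8.314×425) = 67000/3533 = 18.96.
k_S/k_T = (2.03×10^5/1.98×10^12)·exp(18.96) = 1.025×10^-7 × 1.718×10^8 = 17.6.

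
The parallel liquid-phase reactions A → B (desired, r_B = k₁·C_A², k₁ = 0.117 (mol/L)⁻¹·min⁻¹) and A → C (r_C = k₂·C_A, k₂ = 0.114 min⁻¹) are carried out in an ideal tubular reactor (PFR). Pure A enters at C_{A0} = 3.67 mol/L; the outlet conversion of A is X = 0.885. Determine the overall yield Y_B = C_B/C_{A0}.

C_A = C_{A0}(1−X) = 0.4220 mol/L.
Along a PFR/batch, dC_C/dC_A = −r_C/(r_B+r_C) = −k₂/(k₂+k₁·C_A).
Integrating from C_{A0} to C_A: C_C = (0.114/0.117)·ln[(0.114+0.117·3.67)/(0.114+0.117·0.422)] = 0.9744·ln(0.5434/0.1634) = 1.171 mol/L.
Then C_B = (C_{A0}−C_A) − C_C = 3.248 − 1.171 = 2.077 mol/L.
Y_B = C_B/C_{A0} = 2.077/3.67 = 0.566.

0.566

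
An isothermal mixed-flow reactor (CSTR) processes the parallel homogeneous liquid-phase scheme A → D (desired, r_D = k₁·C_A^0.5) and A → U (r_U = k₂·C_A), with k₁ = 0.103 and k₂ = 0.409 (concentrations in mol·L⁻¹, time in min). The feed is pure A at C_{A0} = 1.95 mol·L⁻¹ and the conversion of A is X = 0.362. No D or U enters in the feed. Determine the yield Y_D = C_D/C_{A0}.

Exit C_A = C_{A0}(1−X) = 1.95×0.638 = 1.244 mol·L⁻¹.
Rates in a CSTR are evaluated at the outlet concentration: r_D = 0.103×1.244^0.5 = 0.1149, r_U = 0.409×1.244 = 0.5088.
Fraction of consumed A going to D: r_D/(r_D+r_U) = 0.1842.
C_D = 0.1842·C_{A0}·X = 0.1842×1.95×0.362 = 0.130 mol·L⁻¹; Y_D = C_D/C_{A0} = 0.0667.

0.0667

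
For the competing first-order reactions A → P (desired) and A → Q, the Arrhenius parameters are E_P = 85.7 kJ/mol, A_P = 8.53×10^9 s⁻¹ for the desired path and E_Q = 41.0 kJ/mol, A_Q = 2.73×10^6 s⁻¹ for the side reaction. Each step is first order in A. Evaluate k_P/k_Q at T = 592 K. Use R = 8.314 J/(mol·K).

k_P/k_Q = (A_P/A_Q)·exp[−(E_P−E_Q)/(RT)] = (A_P/A_Q)·exp[(E_Q−E_P)/(RT)].
(E_Q−E_P)/(RT) = (41.0−85.7)×10³/(8.314×592) = -44700/4922 = -9.082.
k_P/k_Q = (8.53×10^9/2.73×10^6)·exp(-9.082) = 3125 × 1.137×10^-4 = 0.355.

0.355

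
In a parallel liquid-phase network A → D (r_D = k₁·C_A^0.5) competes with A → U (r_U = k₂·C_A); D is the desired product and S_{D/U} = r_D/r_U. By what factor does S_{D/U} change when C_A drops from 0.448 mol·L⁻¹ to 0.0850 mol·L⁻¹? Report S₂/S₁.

S_{D/U} = (k₁/k₂)·C_A^-0.5, so S₂/S₁ = (C_{A,2}/C_{A,1})^-0.5.
= (0.0850/0.448)^(-0.5) = (0.1897)^(-0.5) = 2.30.
Selectivity toward D rises as C_A falls — low-concentration operation is favoured.

2.30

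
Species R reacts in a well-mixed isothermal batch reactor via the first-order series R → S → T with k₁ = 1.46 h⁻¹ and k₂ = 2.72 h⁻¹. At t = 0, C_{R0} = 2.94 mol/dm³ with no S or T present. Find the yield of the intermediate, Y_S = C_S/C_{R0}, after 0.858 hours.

Solving the coupled first-order balances gives C_S(t) = [k₁/(k₂−k₁)]·C_{R0}·(e^(−k₁t) − e^(−k₂t)).
e^(−k₁t) = e^(−1.46×0.858) = e^(−1.253) = 0.2857; e^(−k₂t) = e^(−2.334) = 0.09693.
C_S = 1.46×2.94/(2.72−1.46) × (0.2857−0.09693) = 3.407×0.1888 = 0.6432 mol/dm³.
Y_S = C_S/C_{R0} = 0.6432/2.94 = 0.219.

0.219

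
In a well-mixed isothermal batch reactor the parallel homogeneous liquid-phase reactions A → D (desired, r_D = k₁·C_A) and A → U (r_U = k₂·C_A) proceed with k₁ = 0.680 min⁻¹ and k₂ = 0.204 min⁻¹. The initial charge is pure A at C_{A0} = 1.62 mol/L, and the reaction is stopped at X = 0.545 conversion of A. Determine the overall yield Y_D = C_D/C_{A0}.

0.419

C_A = C_{A0}(1−X) = 0.7371 mol/L.
Both paths are first order in A, so the instantaneous fraction to D is constant: dC_D/d(−C_A) = k₁/(k₁+k₂) = 0.7692.
C_D = 0.7692·(C_{A0}−C_A) = 0.7692×0.8829 = 0.679 mol/L.
Y_D = C_D/C_{A0} = 0.6792/1.62 = 0.419.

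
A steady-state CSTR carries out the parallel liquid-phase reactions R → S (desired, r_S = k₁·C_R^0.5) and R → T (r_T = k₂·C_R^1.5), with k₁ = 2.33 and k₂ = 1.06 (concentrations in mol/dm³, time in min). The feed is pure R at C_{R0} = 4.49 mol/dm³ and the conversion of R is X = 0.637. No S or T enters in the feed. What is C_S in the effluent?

1.64 mol/dm³

Exit C_R = C_{R0}(1−X) = 4.49×0.363 = 1.630 mol/dm³.
In a CSTR the entire volume is at exit conditions, so r_S = 2.33×1.630^0.5 = 2.975 and r_T = 1.06×1.630^1.5 = 2.206.
Fraction of consumed R going to S: r_S/(r_S+r_T) = 0.5742.
C_S = 0.5742·C_{R0}·X = 0.5742×4.49×0.637 = 1.64 mol/dm³.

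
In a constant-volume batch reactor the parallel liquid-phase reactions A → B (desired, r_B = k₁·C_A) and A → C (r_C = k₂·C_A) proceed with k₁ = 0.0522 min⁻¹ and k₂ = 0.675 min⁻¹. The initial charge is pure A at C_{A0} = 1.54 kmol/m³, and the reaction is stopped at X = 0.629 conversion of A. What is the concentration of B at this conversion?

C_A = C_{A0}(1−X) = 0.5713 kmol/m³.
Both paths are first order in A, so the instantaneous fraction to B is constant: dC_B/d(−C_A) = k₁/(k₁+k₂) = 0.07178.
C_B = 0.07178·(C_{A0}−C_A) = 0.07178×0.9687 = 0.0695 kmol/m³.

0.0695 kmol/m³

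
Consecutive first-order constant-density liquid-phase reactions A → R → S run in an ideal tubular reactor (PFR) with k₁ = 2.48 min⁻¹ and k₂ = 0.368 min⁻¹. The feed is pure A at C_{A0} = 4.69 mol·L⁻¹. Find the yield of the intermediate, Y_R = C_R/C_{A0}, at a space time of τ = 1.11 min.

0.706

The intermediate concentration in a first-order A→B→C sequence is C_R = k₁C_{A0}(e^(−k₁τ) − e^(−k₂τ))/(k₂−k₁).
e^(−k₁τ) = e^(−2.48×1.11) = e^(−2.753) = 0.06375; e^(−k₂τ) = e^(−0.4085) = 0.6647.
C_R = 2.48×4.69/(0.368−2.48) × (0.06375−0.6647) = (-5.507)×(-0.6009) = 3.309 mol·L⁻¹.
Y_R = C_R/C_{A0} = 3.309/4.69 = 0.706.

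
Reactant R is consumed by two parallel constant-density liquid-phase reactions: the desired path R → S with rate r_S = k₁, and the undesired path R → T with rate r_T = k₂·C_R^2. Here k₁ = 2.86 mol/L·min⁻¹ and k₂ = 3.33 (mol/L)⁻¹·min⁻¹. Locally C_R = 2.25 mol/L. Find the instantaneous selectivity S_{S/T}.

S_{S/T} = r_S/r_T = (k₁)/(k₂·C_R^2) = (k₁/k₂)·C_R^-2.
= (2.86) / (3.33×2.250^2) = 2.860/16.86 = 0.170.

0.170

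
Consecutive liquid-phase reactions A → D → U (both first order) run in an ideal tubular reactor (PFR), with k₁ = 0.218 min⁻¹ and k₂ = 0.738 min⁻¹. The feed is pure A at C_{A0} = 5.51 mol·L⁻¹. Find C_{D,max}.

0.976 mol·L⁻¹

Evaluating C_D at τ_opt = ln(k₂/k₁)/(k₂−k₁) gives C_{D,max}/C_{A0} = (k₁/k₂)^[k₂/(k₂−k₁)].
= (0.218/0.738)^(0.738/(0.738−0.218)) = (0.2954)^(1.419) = 0.1772.
C_{D,max} = 0.1772×5.51 = 0.976 mol·L⁻¹.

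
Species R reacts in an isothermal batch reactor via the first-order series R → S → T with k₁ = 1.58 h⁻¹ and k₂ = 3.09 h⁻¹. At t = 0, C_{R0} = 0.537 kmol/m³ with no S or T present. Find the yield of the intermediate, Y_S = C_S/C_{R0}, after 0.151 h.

The intermediate concentration in a first-order A→B→C sequence is C_S = k₁C_{R0}(e^(−k₁t) − e^(−k₂t))/(k₂−k₁).
e^(−k₁t) = e^(−1.58×0.151) = e^(−0.2386) = 0.7877; e^(−k₂t) = e^(−0.4666) = 0.6271.
C_S = 1.58×0.537/(3.09−1.58) × (0.7877−0.6271) = 0.5619×0.1606 = 0.09024 kmol/m³.
Y_S = C_S/C_{R0} = 0.09024/0.537 = 0.168.

0.168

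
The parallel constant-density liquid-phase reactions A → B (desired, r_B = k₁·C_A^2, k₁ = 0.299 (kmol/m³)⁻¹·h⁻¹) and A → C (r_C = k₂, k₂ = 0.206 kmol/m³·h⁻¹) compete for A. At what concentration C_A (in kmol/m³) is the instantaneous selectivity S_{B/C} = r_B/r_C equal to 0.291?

0.448 kmol/m³

S_{B/C} = (k₁/k₂)·C_A^2 ⇒ C_A = (S·k₂/k₁)^(0.5).
= (0.291×0.206/0.299)^(0.5) = (0.2005)^(0.5) = 0.448 kmol/m³.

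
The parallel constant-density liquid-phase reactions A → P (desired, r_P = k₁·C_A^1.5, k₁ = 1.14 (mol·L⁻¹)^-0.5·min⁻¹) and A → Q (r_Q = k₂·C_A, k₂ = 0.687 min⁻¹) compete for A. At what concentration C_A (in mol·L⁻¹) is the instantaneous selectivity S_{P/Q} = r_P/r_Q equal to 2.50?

S_{P/Q} = (k₁/k₂)·C_A^0.5 ⇒ C_A = (S·k₂/k₁)^(2).
= (2.50×0.687/1.14)^(2) = (1.507)^(2) = 2.27 mol·L⁻¹.

2.27 mol·L⁻¹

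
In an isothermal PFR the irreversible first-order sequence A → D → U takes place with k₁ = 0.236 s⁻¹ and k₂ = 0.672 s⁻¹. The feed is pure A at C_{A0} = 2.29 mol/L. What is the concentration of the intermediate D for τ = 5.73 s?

0.294 mol/L

For first-order series with pure A initially, C_D(τ) = k₁C_{A0}/(k₂−k₁)·(e^(−k₁τ) − e^(−k₂τ)).
e^(−k₁τ) = e^(−0.236×5.73) = e^(−1.352) = 0.2586; e^(−k₂τ) = e^(−3.851) = 0.02127.
C_D = 0.236×2.29/(0.672−0.236) × (0.2586−0.02127) = 1.240×0.2374 = 0.2942 mol/L.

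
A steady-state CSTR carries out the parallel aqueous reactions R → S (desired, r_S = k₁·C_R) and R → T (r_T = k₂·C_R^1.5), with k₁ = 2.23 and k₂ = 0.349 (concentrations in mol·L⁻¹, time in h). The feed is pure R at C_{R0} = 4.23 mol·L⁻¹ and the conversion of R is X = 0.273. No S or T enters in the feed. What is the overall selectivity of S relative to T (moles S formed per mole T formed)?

3.64

Exit C_R = C_{R0}(1−X) = 4.23×0.727 = 3.075 mol·L⁻¹.
Rates in a CSTR are evaluated at the outlet concentration: r_S = 2.23×3.075 = 6.858, r_T = 0.349×3.075^1.5 = 1.882.
Overall selectivity = C_S/C_T = r_Sτ/(r_Tτ) = r_S/r_T = 3.64.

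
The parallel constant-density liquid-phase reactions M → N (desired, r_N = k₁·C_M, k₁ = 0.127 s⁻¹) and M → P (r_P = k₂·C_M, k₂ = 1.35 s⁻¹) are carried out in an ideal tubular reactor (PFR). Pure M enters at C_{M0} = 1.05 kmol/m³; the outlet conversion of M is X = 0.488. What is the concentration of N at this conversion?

C_M = C_{M0}(1−X) = 0.5376 kmol/m³.
Both paths are first order in M, so the instantaneous fraction to N is constant: dC_N/d(−C_M) = k₁/(k₁+k₂) = 0.08599.
C_N = 0.08599·(C_{M0}−C_M) = 0.08599×0.5124 = 0.0441 kmol/m³.

0.0441 kmol/m³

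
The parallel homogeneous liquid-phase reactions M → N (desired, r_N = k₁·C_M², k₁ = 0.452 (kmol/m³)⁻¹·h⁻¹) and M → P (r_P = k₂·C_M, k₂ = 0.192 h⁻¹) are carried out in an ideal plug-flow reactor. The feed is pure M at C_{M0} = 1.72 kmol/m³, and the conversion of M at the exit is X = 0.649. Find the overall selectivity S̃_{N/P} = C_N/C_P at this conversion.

2.58

C_M = C_{M0}(1−X) = 0.6037 kmol/m³.
Along a PFR/batch, dC_P/dC_M = −r_P/(r_N+r_P) = −k₂/(k₂+k₁·C_M).
Integrating from C_{M0} to C_M: C_P = (0.192/0.452)·ln[(0.192+0.452·1.72)/(0.192+0.452·0.604)] = 0.4248·ln(0.9694/0.4649) = 0.3122 kmol/m³.
Then C_N = (C_{M0}−C_M) − C_P = 1.116 − 0.3122 = 0.8041 kmol/m³.
S̃_{N/P} = C_N/C_P = 0.8041/0.3122 = 2.58.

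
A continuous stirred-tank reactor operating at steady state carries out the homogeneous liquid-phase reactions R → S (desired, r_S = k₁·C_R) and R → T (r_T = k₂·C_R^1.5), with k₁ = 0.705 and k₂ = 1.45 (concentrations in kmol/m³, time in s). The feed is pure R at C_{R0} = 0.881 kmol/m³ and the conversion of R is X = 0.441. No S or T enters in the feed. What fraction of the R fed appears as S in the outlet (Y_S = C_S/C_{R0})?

0.180

Exit C_R = C_{R0}(1−X) = 0.881×0.559 = 0.4925 kmol/m³.
In a CSTR the entire volume is at exit conditions, so r_S = 0.705×0.4925 = 0.3472 and r_T = 1.45×0.4925^1.5 = 0.5011.
Fraction of consumed R going to S: r_S/(r_S+r_T) = 0.4093.
C_S = 0.4093·C_{R0}·X = 0.4093×0.881×0.441 = 0.159 kmol/m³; Y_S = C_S/C_{R0} = 0.180.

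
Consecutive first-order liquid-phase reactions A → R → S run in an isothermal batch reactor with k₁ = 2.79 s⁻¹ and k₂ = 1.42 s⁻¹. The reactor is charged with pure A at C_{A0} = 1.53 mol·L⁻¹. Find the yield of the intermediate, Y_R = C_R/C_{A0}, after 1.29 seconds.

Solving the coupled first-order balances gives C_R(t) = [k₁/(k₂−k₁)]·C_{A0}·(e^(−k₁t) − e^(−k₂t)).
e^(−k₁t) = e^(−2.79×1.29) = e^(−3.599) = 0.02735; e^(−k₂t) = e^(−1.832) = 0.1601.
C_R = 2.79×1.53/(1.42−2.79) × (0.02735−0.1601) = (-3.116)×(-0.1328) = 0.4137 mol·L⁻¹.
Y_R = C_R/C_{A0} = 0.4137/1.53 = 0.270.

0.270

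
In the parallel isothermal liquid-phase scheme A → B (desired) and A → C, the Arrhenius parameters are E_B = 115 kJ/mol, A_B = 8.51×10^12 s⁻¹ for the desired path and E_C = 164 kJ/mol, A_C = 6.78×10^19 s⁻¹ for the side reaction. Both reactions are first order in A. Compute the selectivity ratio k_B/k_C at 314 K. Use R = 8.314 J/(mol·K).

k_B/k_C = (A_B/A_C)·exp[−(E_B−E_C)/(RT)] = (A_B/A_C)·exp[(E_C−E_B)/(RT)].
(E_C−E_B)/(RT) = (164−115)×10³/(8.314×314) = 49000/2611 = 18.77.
k_B/k_C = (8.51×10^12/6.78×10^19)·exp(18.77) = 1.255×10^-7 × 1.418×10^8 = 17.8.
Since E_B < E_C, lowering the temperature improves selectivity toward B.

17.8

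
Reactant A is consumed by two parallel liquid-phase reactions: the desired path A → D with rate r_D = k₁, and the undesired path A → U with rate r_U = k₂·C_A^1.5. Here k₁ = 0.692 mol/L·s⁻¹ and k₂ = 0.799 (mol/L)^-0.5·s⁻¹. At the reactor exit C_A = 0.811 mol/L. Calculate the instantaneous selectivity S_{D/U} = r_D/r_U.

S_{D/U} = r_D/r_U = (k₁)/(k₂·C_A^1.5) = (k₁/k₂)·C_A^-1.5.
= (0.692) / (0.799×0.8110^1.5) = 0.6920/0.5835 = 1.19.
The undesired path is higher order in A, so low C_A (CSTR or dilute feed) favours D.

1.19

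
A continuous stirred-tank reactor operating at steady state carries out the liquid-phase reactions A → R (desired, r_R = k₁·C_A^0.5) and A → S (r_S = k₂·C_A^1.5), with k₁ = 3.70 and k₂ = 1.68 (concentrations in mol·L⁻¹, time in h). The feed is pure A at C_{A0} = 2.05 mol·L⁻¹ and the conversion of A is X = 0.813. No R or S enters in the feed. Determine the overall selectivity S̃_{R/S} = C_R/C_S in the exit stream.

5.75

Exit C_A = C_{A0}(1−X) = 2.05×0.187 = 0.3834 mol·L⁻¹.
A CSTR operates uniformly at the exit composition, giving r_R = 2.291 and r_S = 0.3988 (each k·C_A^n at C_A = 0.3834).
Overall selectivity = C_R/C_S = r_Rτ/(r_Sτ) = r_R/r_S = 5.75.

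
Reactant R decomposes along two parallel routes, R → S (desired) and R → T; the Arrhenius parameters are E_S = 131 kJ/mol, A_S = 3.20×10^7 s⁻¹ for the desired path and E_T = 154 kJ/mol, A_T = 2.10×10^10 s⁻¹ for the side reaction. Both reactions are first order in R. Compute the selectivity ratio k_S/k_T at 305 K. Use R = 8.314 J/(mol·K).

Since both paths have the same order in R, the concentration cancels and S_{S/T} = k_S/k_T = (A_S/A_T)·exp[(E_T−E_S)/(RT)].
(E_T−E_S)/(RT) = (154−131)×10³/(8.314×305) = 23000/2536 = 9.070.
k_S/k_T = (3.20×10^7/2.10×10^10)·exp(9.070) = 0.001524 × 8693 = 13.2.

13.2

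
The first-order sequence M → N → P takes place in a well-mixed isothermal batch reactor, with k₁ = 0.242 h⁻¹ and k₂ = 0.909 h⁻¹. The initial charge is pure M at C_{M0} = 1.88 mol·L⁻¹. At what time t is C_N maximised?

For first-order series the maximum of C_N occurs at t_opt = ln(k₂/k₁)/(k₂−k₁).
= ln(0.909/0.242)/(0.909−0.242) = ln(3.756)/0.6670 = 1.323/0.6670 = 1.98 h.

1.98 h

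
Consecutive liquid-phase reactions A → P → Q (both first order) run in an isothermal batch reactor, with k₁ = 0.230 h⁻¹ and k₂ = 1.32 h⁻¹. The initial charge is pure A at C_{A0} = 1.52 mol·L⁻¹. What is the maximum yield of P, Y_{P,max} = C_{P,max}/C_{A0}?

0.121

At the optimum, C_{P,max}/C_{A0} = (k₁/k₂)^[k₂/(k₂−k₁)].
= (0.230/1.32)^(1.32/(1.32−0.230)) = (0.1742)^(1.211) = 0.1205.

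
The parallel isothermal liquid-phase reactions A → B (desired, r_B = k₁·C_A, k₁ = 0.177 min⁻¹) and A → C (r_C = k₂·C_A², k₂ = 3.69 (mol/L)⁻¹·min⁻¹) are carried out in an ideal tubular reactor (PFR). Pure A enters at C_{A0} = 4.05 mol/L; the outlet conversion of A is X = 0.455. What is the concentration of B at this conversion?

0.0286 mol/L

C_A = C_{A0}(1−X) = 2.207 mol/L.
Along a PFR/batch, dC_B/dC_A = −r_B/(r_B+r_C) = −k₁/(k₁+k₂·C_A).
Integrating from C_{A0} to C_A: C_B = (0.177/3.69)·ln[(0.177+3.69·4.05)/(0.177+3.69·2.21)] = 0.04797·ln(15.12/8.322) = 0.02865 mol/L.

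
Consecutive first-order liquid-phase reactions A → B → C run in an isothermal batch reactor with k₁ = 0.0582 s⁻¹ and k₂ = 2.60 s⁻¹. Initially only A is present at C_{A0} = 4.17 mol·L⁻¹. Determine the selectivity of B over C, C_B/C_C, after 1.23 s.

0.418

For first-order series with pure A initially, C_B(t) = k₁C_{A0}/(k₂−k₁)·(e^(−k₁t) − e^(−k₂t)).
e^(−k₁t) = e^(−0.0582×1.23) = e^(−0.07159) = 0.9309; e^(−k₂t) = e^(−3.198) = 0.04084.
C_B = 0.0582×4.17/(2.60−0.0582) × (0.9309−0.04084) = 0.09548×0.8901 = 0.08499 mol·L⁻¹.
C_A = C_{A0}e^(−k₁t) = 3.882 mol·L⁻¹, so C_C = C_{A0}−C_A−C_B = 0.2031 mol·L⁻¹; C_B/C_C = 0.418.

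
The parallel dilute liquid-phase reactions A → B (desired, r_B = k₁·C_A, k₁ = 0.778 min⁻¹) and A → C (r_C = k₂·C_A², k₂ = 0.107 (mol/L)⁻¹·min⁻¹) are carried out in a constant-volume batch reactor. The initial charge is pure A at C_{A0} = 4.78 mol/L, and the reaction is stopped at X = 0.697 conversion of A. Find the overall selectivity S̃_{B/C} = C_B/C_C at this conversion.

2.40

C_A = C_{A0}(1−X) = 1.448 mol/L.
Along a PFR/batch, dC_B/dC_A = −r_B/(r_B+r_C) = −k₁/(k₁+k₂·C_A).
Integrating from C_{A0} to C_A: C_B = (0.778/0.107)·ln[(0.778+0.107·4.78)/(0.778+0.107·1.45)] = 7.271·ln(1.289/0.9330) = 2.353 mol/L.
C_C = (C_{A0}−C_A)−C_B = 0.9787 mol/L; S̃_{B/C} = 2.353/0.9787 = 2.40.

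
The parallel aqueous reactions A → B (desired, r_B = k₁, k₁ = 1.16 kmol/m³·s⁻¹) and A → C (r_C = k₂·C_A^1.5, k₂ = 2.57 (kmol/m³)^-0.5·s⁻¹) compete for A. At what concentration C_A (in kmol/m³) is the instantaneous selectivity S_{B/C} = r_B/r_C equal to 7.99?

0.147 kmol/m³

S_{B/C} = (k₁/k₂)·C_A^-1.5 ⇒ C_A = (S·k₂/k₁)^(1/(-1.5)).
= (7.99×2.57/1.16)^(-0.6667) = (17.70)^(-0.6667) = 0.147 kmol/m³.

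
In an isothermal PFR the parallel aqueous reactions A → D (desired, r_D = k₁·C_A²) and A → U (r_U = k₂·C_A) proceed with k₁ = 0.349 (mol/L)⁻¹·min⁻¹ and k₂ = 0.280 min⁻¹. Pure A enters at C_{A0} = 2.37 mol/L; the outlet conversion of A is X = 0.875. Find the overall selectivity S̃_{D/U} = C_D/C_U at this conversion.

1.44

C_A = C_{A0}(1−X) = 0.2963 mol/L.
Along a PFR/batch, dC_U/dC_A = −r_U/(r_D+r_U) = −k₂/(k₂+k₁·C_A).
Integrating from C_{A0} to C_A: C_U = (0.280/0.349)·ln[(0.280+0.349·2.37)/(0.280+0.349·0.296)] = 0.8023·ln(1.107/0.3834) = 0.8508 mol/L.
Then C_D = (C_{A0}−C_A) − C_U = 2.074 − 0.8508 = 1.223 mol/L.
S̃_{D/U} = C_D/C_U = 1.223/0.8508 = 1.44.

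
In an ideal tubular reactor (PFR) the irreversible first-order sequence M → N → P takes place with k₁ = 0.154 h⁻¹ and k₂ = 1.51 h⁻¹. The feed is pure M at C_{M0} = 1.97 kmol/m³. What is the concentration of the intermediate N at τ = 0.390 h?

0.0865 kmol/m³

For first-order series with pure M initially, C_N(τ) = k₁C_{M0}/(k₂−k₁)·(e^(−k₁τ) − e^(−k₂τ)).
e^(−k₁τ) = e^(−0.154×0.390) = e^(−0.06006) = 0.9417; e^(−k₂τ) = e^(−0.5889) = 0.5549.
C_N = 0.154×1.97/(1.51−0.154) × (0.9417−0.5549) = 0.2237×0.3868 = 0.08653 kmol/m³.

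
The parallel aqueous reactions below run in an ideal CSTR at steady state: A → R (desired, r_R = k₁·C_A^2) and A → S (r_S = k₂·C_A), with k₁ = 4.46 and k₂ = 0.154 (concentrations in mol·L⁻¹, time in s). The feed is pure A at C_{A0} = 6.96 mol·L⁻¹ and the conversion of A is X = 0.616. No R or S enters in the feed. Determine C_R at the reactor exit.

Exit C_A = C_{A0}(1−X) = 6.96×0.384 = 2.673 mol·L⁻¹.
In a CSTR the entire volume is at exit conditions, so r_R = 4.46×2.673^2 = 31.86 and r_S = 0.154×2.673 = 0.4116.
Fraction of consumed A going to R: r_R/(r_R+r_S) = 0.9872.
C_R = 0.9872·C_{A0}·X = 0.9872×6.96×0.616 = 4.23 mol·L⁻¹.

4.23 mol·L⁻¹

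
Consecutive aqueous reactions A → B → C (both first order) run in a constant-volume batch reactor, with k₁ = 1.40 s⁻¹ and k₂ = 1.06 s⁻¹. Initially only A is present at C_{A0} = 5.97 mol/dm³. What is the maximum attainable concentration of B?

Evaluating C_B at t_opt = ln(k₂/k₁)/(k₂−k₁) gives C_{B,max}/C_{A0} = (k₁/k₂)^[k₂/(k₂−k₁)].
= (1.40/1.06)^(1.06/(1.06−1.40)) = (1.321)^(-3.118) = 0.4201.
C_{B,max} = 0.4201×5.97 = 2.51 mol/dm³.

2.51 mol/dm³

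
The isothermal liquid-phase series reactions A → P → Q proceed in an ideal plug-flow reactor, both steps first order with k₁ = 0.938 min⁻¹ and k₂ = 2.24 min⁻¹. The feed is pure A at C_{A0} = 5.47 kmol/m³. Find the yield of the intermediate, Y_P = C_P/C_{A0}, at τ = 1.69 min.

The intermediate concentration in a first-order A→B→C sequence is C_P = k₁C_{A0}(e^(−k₁τ) − e^(−k₂τ))/(k₂−k₁).
e^(−k₁τ) = e^(−0.938×1.69) = e^(−1.585) = 0.2049; e^(−k₂τ) = e^(−3.786) = 0.02270.
C_P = 0.938×5.47/(2.24−0.938) × (0.2049−0.02270) = 3.941×0.1822 = 0.7180 kmol/m³.
Y_P = C_P/C_{A0} = 0.7180/5.47 = 0.131.

0.131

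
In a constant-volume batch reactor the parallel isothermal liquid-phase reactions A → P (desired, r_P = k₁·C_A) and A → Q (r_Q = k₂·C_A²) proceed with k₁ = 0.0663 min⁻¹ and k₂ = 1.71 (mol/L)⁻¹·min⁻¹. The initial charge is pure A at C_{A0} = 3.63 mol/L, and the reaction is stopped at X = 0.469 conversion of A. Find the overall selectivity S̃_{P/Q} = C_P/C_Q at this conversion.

0.0144

C_A = C_{A0}(1−X) = 1.928 mol/L.
Along a PFR/batch, dC_P/dC_A = −r_P/(r_P+r_Q) = −k₁/(k₁+k₂·C_A).
Integrating from C_{A0} to C_A: C_P = (0.0663/1.71)·ln[(0.0663+1.71·3.63)/(0.0663+1.71·1.93)] = 0.03877·ln(6.274/3.362) = 0.02418 mol/L.
C_Q = (C_{A0}−C_A)−C_P = 1.678 mol/L; S̃_{P/Q} = 0.02418/1.678 = 0.0144.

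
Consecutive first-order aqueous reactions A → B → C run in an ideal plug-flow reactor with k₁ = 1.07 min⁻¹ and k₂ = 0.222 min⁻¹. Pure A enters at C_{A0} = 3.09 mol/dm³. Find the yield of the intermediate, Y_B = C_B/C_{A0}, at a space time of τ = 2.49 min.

For first-order series with pure A initially, C_B(τ) = k₁C_{A0}/(k₂−k₁)·(e^(−k₁τ) − e^(−k₂τ)).
e^(−k₁τ) = e^(−1.07×2.49) = e^(−2.664) = 0.06965; e^(−k₂τ) = e^(−0.5528) = 0.5753.
C_B = 1.07×3.09/(0.222−1.07) × (0.06965−0.5753) = (-3.899)×(-0.5057) = 1.972 mol/dm³.
Y_B = C_B/C_{A0} = 1.972/3.09 = 0.638.

0.638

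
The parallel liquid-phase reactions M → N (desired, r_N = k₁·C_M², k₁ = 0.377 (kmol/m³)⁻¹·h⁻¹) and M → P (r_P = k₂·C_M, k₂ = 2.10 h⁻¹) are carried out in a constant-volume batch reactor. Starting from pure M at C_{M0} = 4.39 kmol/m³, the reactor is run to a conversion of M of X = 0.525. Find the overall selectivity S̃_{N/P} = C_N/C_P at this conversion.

0.572

C_M = C_{M0}(1−X) = 2.085 kmol/m³.
Along a PFR/batch, dC_P/dC_M = −r_P/(r_N+r_P) = −k₂/(k₂+k₁·C_M).
Integrating from C_{M0} to C_M: C_P = (2.10/0.377)·ln[(2.10+0.377·4.39)/(2.10+0.377·2.09)] = 5.570·ln(3.755/2.886) = 1.466 kmol/m³.
Then C_N = (C_{M0}−C_M) − C_P = 2.305 − 1.466 = 0.8388 kmol/m³.
S̃_{N/P} = C_N/C_P = 0.8388/1.466 = 0.572.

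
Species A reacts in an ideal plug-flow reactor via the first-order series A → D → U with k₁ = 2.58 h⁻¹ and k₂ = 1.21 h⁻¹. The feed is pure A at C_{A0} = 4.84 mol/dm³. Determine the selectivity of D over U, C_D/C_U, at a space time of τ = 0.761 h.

1.30

Solving the coupled first-order balances gives C_D(τ) = [k₁/(k₂−k₁)]·C_{A0}·(e^(−k₁τ) − e^(−k₂τ)).
e^(−k₁τ) = e^(−2.58×0.761) = e^(−1.963) = 0.1404; e^(−k₂τ) = e^(−0.9208) = 0.3982.
C_D = 2.58×4.84/(1.21−2.58) × (0.1404−0.3982) = (-9.115)×(-0.2578) = 2.350 mol/dm³.
C_A = C_{A0}e^(−k₁τ) = 0.6795 mol/dm³, so C_U = C_{A0}−C_A−C_D = 1.811 mol/dm³; C_D/C_U = 1.30.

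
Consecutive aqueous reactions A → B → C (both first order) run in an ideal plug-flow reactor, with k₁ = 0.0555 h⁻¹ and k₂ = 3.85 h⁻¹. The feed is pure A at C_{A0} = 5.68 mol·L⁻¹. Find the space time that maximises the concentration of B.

The intermediate peaks when r₁ = r₂, i.e. k₁e^(−k₁τ) = k₂e^(−k₂τ), giving τ_opt = ln(k₂/k₁)/(k₂−k₁).
= ln(3.85/0.0555)/(3.85−0.0555) = ln(69.37)/3.795 = 4.239/3.795 = 1.12 h.

1.12 h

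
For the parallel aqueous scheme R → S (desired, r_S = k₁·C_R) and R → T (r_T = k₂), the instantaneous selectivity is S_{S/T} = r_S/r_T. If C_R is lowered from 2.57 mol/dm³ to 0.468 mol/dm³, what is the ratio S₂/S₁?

0.182

S_{S/T} = (k₁/k₂)·C_R, so S₂/S₁ = (C_{R,2}/C_{R,1}).
= 0.468/2.57 = 0.182.
Selectivity toward S falls as C_R falls — high-concentration operation is favoured.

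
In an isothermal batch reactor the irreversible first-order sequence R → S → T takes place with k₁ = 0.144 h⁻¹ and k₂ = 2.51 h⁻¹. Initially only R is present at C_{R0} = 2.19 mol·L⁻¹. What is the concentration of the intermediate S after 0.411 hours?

0.0781 mol·L⁻¹

The intermediate concentration in a first-order A→B→C sequence is C_S = k₁C_{R0}(e^(−k₁t) − e^(−k₂t))/(k₂−k₁).
e^(−k₁t) = e^(−0.144×0.411) = e^(−0.05918) = 0.9425; e^(−k₂t) = e^(−1.032) = 0.3564.
C_S = 0.144×2.19/(2.51−0.144) × (0.9425−0.3564) = 0.1333×0.5861 = 0.07812 mol·L⁻¹.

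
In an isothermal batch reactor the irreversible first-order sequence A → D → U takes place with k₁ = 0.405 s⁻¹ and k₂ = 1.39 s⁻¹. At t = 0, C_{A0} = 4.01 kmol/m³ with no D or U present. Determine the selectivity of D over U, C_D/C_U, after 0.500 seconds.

For first-order series with pure A initially, C_D(t) = k₁C_{A0}/(k₂−k₁)·(e^(−k₁t) − e^(−k₂t)).
e^(−k₁t) = e^(−0.405×0.500) = e^(−0.2025) = 0.8167; e^(−k₂t) = e^(−0.6950) = 0.4991.
C_D = 0.405×4.01/(1.39−0.405) × (0.8167−0.4991) = 1.649×0.3176 = 0.5237 kmol/m³.
C_A = C_{A0}e^(−k₁t) = 3.275 kmol/m³, so C_U = C_{A0}−C_A−C_D = 0.2114 kmol/m³; C_D/C_U = 2.48.

2.48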